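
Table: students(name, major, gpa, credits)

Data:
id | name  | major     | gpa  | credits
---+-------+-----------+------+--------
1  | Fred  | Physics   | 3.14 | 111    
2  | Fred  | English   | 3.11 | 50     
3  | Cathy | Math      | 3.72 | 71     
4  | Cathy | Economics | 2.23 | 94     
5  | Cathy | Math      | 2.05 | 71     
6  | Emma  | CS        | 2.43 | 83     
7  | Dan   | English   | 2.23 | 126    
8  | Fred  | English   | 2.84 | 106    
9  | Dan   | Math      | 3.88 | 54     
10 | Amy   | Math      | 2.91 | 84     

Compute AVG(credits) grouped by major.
SELECT major, AVG(credits) as result
FROM students
GROUP BY major

Result:
  CS: 83.00
  Economics: 94.00
  English: 94.00
  Math: 70.00
  Physics: 111.00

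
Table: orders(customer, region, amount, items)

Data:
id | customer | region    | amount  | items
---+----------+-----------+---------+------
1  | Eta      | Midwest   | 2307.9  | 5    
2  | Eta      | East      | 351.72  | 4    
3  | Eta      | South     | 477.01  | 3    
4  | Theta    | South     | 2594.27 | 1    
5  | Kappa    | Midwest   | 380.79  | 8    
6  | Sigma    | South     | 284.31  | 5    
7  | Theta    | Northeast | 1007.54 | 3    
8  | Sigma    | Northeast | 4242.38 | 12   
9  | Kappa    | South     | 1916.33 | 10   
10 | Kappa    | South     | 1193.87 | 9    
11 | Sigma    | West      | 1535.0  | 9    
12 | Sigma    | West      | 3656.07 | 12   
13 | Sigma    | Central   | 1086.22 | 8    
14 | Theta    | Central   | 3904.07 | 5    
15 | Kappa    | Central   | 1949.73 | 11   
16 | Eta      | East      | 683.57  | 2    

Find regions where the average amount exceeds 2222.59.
SELECT region, AVG(amount)
FROM orders
GROUP BY region
HAVING AVG(amount) > 2222.59

Result:
  Central: avg=2313.34
  Northeast: avg=2624.96
  West: avg=2595.54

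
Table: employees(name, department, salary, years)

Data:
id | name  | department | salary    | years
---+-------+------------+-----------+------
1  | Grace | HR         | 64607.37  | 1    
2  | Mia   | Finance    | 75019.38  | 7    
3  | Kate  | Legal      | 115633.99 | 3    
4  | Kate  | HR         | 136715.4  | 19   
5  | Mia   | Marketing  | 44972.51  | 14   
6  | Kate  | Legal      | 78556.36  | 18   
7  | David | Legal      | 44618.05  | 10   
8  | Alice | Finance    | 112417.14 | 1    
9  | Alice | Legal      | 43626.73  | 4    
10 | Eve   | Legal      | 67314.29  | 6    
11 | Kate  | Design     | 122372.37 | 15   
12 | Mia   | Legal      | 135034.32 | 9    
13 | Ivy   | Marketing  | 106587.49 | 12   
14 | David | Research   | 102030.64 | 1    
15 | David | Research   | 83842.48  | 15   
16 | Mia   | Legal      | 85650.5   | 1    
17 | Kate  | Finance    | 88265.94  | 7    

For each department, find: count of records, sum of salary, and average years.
SELECT department,
       COUNT(*) as cnt,
       SUM(salary) as total_salary,
       AVG(years) as avg_years
FROM employees
GROUP BY department

Result:
  Design: 1 records, 122372.37 total salary, 15.00 avg years
  Finance: 3 records, 275702.46 total salary, 5.00 avg years
  HR: 2 records, 201322.77 total salary, 10.00 avg years
  Legal: 7 records, 570434.24 total salary, 7.29 avg years
  Marketing: 2 records, 151560.00 total salary, 13.00 avg years
  Research: 2 records, 185873.12 total salary, 8.00 avg years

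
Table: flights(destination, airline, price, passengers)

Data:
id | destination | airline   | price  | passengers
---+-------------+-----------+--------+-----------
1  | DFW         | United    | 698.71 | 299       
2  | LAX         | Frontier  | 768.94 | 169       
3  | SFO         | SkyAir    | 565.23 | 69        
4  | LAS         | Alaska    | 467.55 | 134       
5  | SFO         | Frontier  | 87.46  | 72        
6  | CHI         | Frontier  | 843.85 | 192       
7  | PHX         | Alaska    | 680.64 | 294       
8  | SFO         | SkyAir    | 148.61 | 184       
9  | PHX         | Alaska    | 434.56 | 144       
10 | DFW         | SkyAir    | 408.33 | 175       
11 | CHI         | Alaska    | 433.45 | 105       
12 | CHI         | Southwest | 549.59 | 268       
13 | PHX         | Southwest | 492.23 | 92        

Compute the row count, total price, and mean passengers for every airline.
SELECT airline,
       COUNT(*) as cnt,
       SUM(price) as total_price,
       AVG(passengers) as avg_passengers
FROM flights
GROUP BY airline

Result:
  Alaska: 4 records, 2016.20 total price, 169.25 avg passengers
  Frontier: 3 records, 1700.25 total price, 144.33 avg passengers
  SkyAir: 3 records, 1122.17 total price, 142.67 avg passengers
  Southwest: 2 records, 1041.82 total price, 180.00 avg passengers
  United: 1 records, 698.71 total price, 299.00 avg passengers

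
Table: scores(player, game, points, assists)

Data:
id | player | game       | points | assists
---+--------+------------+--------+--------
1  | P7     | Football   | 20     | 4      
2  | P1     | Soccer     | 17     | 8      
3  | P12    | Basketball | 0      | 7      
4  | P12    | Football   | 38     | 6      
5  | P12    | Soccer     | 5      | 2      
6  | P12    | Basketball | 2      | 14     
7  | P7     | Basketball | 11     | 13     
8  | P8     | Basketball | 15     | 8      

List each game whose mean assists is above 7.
SELECT game, AVG(assists)
FROM scores
GROUP BY game
HAVING AVG(assists) > 7

Result:
  Basketball: avg=10.50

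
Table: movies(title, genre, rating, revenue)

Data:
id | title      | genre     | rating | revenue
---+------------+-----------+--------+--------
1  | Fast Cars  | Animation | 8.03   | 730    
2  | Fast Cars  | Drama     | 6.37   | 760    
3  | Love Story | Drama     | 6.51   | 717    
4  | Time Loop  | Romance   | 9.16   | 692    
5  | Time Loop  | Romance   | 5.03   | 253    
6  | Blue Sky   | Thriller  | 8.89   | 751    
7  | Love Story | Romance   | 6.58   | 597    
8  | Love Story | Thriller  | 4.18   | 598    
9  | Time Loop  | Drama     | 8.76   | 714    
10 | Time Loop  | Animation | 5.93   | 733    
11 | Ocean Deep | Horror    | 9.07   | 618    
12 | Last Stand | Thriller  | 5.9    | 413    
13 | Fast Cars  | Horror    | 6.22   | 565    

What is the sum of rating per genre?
SELECT genre, SUM(rating) as result
FROM movies
GROUP BY genre

Result:
  Animation: 13.96
  Drama: 21.64
  Horror: 15.29
  Romance: 20.77
  Thriller: 18.97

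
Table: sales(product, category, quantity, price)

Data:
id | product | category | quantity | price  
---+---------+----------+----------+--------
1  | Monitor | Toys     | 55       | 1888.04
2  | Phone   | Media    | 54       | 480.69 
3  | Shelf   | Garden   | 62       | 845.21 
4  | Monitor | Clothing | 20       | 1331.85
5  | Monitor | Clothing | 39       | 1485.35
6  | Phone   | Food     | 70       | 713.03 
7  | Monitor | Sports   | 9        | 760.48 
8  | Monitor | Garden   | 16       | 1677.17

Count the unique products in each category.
SELECT category, COUNT(DISTINCT product)
FROM sales
GROUP BY category

Result:
  Clothing: 1 distinct
  Food: 1 distinct
  Garden: 2 distinct
  Media: 1 distinct
  Sports: 1 distinct
  Toys: 1 distinct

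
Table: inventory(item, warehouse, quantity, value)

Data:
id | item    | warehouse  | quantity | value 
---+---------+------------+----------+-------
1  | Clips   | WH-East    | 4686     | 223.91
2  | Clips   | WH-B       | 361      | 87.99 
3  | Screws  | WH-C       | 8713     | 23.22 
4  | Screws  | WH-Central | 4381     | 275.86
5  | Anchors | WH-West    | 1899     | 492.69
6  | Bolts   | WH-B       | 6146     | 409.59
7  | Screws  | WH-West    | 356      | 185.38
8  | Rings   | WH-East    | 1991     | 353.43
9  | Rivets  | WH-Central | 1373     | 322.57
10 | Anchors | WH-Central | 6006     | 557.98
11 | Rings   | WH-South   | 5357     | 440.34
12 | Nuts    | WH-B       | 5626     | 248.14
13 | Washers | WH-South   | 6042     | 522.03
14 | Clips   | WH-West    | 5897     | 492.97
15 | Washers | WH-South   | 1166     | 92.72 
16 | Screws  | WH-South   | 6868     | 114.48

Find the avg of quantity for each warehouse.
SELECT warehouse, AVG(quantity) as result
FROM inventory
GROUP BY warehouse

Result:
  WH-B: 4044.33
  WH-C: 8713.00
  WH-Central: 3920.00
  WH-East: 3338.50
  WH-South: 4858.25
  WH-West: 2717.33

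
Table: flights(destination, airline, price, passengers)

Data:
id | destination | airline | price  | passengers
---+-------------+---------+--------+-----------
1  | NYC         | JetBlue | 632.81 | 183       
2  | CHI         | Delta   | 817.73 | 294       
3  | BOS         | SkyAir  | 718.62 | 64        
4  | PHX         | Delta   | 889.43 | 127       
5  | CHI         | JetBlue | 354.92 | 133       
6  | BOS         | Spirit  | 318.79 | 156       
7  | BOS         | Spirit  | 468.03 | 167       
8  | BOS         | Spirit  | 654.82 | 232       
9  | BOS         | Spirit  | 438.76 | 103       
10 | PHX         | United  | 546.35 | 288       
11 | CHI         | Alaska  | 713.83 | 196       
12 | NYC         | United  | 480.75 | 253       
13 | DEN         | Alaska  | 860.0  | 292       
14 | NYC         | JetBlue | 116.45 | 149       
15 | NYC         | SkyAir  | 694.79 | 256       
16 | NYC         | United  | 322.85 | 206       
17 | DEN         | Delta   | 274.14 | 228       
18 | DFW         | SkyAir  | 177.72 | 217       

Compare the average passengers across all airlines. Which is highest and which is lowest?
SELECT airline, AVG(passengers)
FROM flights
GROUP BY airline
ORDER BY AVG(passengers)

All groups:
  JetBlue: 155.00
  Spirit: 164.50
  SkyAir: 179.00
  Delta: 216.33
  Alaska: 244.00
  United: 249.00

Highest: United (249.00)
Lowest: JetBlue (155.00)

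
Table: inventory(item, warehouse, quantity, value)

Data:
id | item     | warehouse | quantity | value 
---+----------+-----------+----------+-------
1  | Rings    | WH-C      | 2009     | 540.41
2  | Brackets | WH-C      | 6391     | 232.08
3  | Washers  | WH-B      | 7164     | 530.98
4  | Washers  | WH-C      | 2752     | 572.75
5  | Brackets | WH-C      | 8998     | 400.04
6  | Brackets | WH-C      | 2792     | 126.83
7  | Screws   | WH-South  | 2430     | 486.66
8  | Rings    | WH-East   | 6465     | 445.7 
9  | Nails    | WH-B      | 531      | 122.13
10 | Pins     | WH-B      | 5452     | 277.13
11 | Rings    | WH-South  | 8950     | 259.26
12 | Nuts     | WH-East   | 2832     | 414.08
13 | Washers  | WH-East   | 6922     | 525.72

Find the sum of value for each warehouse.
SELECT warehouse, SUM(value) as result
FROM inventory
GROUP BY warehouse

Result:
  WH-B: 930.24
  WH-C: 1872.11
  WH-East: 1385.50
  WH-South: 745.92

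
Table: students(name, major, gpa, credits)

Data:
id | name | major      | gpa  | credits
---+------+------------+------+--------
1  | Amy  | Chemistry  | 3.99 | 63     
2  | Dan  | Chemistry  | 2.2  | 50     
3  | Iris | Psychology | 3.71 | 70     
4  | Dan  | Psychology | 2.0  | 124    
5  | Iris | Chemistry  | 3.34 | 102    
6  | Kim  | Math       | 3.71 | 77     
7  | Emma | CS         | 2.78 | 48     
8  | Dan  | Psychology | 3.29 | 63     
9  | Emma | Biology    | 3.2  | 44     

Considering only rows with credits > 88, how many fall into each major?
SELECT major, COUNT(*)
FROM students
WHERE credits > 88
GROUP BY major

Note: WHERE filters rows before grouping.

Result:
  Chemistry: 1
  Psychology: 1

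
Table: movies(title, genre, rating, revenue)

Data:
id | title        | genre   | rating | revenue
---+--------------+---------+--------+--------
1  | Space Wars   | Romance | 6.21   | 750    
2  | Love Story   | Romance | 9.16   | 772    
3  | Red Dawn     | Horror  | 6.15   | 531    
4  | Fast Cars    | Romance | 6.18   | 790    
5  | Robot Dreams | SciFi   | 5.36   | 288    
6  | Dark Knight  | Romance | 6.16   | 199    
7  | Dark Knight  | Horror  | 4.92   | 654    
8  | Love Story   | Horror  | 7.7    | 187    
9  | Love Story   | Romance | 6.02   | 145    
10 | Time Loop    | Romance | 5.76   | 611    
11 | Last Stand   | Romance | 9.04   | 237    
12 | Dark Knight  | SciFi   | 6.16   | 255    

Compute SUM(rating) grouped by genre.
SELECT genre, SUM(rating) as result
FROM movies
GROUP BY genre

Result:
  Horror: 18.77
  Romance: 48.53
  SciFi: 11.52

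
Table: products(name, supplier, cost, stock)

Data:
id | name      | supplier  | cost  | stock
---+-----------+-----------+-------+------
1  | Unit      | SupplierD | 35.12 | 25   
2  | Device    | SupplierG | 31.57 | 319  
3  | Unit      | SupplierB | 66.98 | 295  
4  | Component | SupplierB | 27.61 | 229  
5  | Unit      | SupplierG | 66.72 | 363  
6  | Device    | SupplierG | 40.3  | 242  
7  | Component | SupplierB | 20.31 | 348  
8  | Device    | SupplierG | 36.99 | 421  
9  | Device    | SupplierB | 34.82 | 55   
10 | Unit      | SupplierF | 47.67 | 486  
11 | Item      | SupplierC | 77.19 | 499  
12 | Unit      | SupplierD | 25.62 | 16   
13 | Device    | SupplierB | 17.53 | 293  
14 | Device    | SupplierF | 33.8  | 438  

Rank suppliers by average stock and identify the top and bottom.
SELECT supplier, AVG(stock)
FROM products
GROUP BY supplier
ORDER BY AVG(stock)

All groups:
  SupplierD: 20.50
  SupplierB: 244.00
  SupplierG: 336.25
  SupplierF: 462.00
  SupplierC: 499.00

Highest: SupplierC (499.00)
Lowest: SupplierD (20.50)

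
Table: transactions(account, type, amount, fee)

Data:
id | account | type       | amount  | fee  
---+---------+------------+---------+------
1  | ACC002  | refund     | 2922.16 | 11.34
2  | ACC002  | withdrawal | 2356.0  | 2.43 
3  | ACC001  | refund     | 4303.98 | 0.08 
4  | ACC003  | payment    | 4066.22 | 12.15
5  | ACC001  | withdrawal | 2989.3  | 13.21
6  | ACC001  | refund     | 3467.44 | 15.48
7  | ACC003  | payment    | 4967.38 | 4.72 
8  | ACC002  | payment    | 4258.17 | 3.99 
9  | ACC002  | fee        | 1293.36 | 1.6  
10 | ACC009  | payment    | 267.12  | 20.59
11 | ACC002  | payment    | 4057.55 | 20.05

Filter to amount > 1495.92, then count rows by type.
SELECT type, COUNT(*)
FROM transactions
WHERE amount > 1495.92
GROUP BY type

Note: WHERE filters rows before grouping.

Result:
  payment: 4
  refund: 3
  withdrawal: 2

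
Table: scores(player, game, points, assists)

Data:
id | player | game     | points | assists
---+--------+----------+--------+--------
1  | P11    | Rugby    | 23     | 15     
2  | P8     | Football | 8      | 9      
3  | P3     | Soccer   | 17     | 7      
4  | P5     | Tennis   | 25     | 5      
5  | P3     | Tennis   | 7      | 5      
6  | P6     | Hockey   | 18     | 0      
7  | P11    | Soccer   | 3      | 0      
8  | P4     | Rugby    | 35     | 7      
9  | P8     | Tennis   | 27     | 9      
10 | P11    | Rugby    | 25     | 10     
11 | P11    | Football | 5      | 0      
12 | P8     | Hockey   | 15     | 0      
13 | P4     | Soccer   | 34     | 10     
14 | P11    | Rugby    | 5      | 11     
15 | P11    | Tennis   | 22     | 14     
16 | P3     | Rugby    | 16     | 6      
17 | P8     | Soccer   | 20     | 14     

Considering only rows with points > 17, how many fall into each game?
SELECT game, COUNT(*)
FROM scores
WHERE points > 17
GROUP BY game

Note: WHERE filters rows before grouping.

Result:
  Hockey: 1
  Rugby: 3
  Soccer: 2
  Tennis: 3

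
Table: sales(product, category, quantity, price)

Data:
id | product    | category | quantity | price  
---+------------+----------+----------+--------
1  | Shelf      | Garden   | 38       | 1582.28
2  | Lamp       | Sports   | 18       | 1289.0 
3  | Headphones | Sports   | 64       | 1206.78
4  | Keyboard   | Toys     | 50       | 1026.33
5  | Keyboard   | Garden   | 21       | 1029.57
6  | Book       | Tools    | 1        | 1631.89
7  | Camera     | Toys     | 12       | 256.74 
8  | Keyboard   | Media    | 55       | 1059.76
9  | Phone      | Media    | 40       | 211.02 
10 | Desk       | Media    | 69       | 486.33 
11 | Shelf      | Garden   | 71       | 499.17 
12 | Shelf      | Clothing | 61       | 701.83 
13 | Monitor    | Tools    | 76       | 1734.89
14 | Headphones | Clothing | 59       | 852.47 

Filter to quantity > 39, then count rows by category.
SELECT category, COUNT(*)
FROM sales
WHERE quantity > 39
GROUP BY category

Note: WHERE filters rows before grouping.

Result:
  Clothing: 2
  Garden: 1
  Media: 3
  Sports: 1
  Tools: 1
  Toys: 1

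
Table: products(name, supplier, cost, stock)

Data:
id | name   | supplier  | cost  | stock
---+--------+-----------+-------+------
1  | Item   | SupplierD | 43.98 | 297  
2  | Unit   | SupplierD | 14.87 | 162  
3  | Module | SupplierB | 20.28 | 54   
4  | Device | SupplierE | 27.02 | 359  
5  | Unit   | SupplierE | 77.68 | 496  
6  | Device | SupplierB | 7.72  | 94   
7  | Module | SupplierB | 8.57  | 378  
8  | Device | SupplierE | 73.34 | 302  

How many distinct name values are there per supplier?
SELECT supplier, COUNT(DISTINCT name)
FROM products
GROUP BY supplier

Result:
  SupplierB: 2 distinct
  SupplierD: 2 distinct
  SupplierE: 2 distinct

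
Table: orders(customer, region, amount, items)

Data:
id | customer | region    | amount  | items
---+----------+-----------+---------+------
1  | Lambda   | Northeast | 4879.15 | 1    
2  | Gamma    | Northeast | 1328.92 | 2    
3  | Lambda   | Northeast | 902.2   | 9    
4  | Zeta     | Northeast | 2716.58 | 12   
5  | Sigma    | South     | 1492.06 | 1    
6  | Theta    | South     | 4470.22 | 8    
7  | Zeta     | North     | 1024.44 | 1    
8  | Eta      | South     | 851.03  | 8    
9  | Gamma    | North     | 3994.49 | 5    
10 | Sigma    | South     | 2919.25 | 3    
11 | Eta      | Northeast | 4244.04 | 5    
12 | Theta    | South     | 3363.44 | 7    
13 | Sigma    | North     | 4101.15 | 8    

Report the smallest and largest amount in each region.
SELECT region, MIN(amount), MAX(amount)
FROM orders
GROUP BY region

Result:
  North: min=1024.44, max=4101.15
  Northeast: min=902.20, max=4879.15
  South: min=851.03, max=4470.22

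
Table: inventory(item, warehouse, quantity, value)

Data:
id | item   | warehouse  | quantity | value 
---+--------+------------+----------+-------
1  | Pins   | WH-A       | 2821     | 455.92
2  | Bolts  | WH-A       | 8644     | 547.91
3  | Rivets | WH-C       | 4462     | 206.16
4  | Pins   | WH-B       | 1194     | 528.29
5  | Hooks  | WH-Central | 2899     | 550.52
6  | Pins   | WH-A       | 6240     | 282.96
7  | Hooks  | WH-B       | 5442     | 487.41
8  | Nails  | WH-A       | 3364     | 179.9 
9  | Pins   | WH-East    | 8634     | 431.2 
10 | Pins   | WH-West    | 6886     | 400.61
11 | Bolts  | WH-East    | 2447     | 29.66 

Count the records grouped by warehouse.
SELECT warehouse, COUNT(*) as count
FROM inventory
GROUP BY warehouse

Result:
  WH-A: 4
  WH-B: 2
  WH-C: 1
  WH-Central: 1
  WH-East: 2
  WH-West: 1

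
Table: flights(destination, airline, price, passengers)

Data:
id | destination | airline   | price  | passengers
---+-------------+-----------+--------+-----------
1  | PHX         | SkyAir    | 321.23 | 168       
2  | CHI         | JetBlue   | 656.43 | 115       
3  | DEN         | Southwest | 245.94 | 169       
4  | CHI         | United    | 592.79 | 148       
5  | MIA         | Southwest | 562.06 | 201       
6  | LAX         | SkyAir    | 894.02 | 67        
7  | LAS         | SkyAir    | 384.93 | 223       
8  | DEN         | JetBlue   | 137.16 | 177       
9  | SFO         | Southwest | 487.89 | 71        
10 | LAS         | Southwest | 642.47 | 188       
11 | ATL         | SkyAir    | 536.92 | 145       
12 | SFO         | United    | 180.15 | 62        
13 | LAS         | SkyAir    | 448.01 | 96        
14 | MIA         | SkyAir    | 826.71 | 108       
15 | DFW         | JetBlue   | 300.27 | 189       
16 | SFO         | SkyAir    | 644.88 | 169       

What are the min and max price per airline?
SELECT airline, MIN(price), MAX(price)
FROM flights
GROUP BY airline

Result:
  JetBlue: min=137.16, max=656.43
  SkyAir: min=321.23, max=894.02
  Southwest: min=245.94, max=642.47
  United: min=180.15, max=592.79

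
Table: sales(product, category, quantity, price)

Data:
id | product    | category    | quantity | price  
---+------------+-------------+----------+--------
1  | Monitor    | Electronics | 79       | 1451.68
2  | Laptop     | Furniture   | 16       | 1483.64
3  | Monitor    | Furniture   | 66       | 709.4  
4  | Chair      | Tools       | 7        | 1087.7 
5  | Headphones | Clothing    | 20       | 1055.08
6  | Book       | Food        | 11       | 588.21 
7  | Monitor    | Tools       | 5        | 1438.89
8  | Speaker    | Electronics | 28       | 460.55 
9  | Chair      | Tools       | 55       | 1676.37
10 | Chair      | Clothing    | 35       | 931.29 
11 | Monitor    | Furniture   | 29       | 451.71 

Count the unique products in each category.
SELECT category, COUNT(DISTINCT product)
FROM sales
GROUP BY category

Result:
  Clothing: 2 distinct
  Electronics: 2 distinct
  Food: 1 distinct
  Furniture: 2 distinct
  Tools: 2 distinct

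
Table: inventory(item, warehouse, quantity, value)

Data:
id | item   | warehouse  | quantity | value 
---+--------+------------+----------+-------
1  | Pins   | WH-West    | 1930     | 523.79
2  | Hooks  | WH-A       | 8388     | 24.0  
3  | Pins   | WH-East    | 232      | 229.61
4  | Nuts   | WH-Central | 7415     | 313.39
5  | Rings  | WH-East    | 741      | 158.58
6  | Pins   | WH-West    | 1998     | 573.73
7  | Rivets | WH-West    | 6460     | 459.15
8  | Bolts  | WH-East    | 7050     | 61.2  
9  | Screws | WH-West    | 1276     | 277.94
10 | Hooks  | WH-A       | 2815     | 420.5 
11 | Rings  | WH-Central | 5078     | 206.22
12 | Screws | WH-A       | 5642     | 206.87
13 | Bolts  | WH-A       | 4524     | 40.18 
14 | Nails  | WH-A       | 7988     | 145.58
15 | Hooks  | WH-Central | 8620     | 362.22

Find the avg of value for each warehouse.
SELECT warehouse, AVG(value) as result
FROM inventory
GROUP BY warehouse

Result:
  WH-A: 167.43
  WH-Central: 293.94
  WH-East: 149.80
  WH-West: 458.65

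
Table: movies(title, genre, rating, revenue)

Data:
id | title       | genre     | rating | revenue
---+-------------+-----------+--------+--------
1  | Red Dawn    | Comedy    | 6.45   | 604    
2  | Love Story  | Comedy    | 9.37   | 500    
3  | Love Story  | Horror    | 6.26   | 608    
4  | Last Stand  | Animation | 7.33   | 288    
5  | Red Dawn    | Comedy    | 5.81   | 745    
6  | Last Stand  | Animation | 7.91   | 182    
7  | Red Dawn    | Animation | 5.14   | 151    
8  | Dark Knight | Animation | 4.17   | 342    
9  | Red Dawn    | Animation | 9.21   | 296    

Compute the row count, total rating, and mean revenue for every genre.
SELECT genre,
       COUNT(*) as cnt,
       SUM(rating) as total_rating,
       AVG(revenue) as avg_revenue
FROM movies
GROUP BY genre

Result:
  Animation: 5 records, 33.76 total rating, 251.80 avg revenue
  Comedy: 3 records, 21.63 total rating, 616.33 avg revenue
  Horror: 1 records, 6.26 total rating, 608.00 avg revenue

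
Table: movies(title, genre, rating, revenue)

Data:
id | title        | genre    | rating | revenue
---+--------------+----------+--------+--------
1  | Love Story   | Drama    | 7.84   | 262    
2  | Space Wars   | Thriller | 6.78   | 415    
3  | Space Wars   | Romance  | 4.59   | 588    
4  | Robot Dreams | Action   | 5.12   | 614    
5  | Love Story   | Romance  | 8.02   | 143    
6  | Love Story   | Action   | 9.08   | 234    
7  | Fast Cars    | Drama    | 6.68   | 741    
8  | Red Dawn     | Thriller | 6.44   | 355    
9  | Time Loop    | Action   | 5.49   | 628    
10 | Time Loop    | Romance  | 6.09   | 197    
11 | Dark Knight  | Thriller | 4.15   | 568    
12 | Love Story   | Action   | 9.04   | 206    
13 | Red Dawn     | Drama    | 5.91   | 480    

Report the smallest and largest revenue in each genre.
SELECT genre, MIN(revenue), MAX(revenue)
FROM movies
GROUP BY genre

Result:
  Action: min=206, max=628
  Drama: min=262, max=741
  Romance: min=143, max=588
  Thriller: min=355, max=568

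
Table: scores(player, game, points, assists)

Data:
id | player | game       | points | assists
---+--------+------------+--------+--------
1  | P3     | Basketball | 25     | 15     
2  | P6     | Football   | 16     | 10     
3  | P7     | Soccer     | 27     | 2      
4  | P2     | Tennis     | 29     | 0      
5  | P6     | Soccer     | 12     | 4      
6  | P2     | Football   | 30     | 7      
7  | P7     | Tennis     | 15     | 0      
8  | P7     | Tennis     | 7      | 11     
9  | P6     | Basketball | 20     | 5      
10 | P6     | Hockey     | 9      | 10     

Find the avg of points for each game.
SELECT game, AVG(points) as result
FROM scores
GROUP BY game

Result:
  Basketball: 22.50
  Football: 23.00
  Hockey: 9.00
  Soccer: 19.50
  Tennis: 17.00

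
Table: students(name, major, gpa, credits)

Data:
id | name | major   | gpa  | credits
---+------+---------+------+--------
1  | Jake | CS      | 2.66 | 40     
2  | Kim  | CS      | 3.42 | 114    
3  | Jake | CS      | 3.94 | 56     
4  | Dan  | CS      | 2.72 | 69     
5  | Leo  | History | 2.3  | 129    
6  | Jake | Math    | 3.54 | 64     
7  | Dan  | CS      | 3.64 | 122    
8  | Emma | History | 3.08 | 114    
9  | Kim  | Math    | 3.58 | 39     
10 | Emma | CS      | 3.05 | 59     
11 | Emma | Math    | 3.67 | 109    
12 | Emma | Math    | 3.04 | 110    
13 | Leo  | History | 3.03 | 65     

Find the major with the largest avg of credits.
SELECT major, AVG(credits) as val
FROM students
GROUP BY major
ORDER BY val DESC
LIMIT 1

Result: History with avg(credits) = 102.67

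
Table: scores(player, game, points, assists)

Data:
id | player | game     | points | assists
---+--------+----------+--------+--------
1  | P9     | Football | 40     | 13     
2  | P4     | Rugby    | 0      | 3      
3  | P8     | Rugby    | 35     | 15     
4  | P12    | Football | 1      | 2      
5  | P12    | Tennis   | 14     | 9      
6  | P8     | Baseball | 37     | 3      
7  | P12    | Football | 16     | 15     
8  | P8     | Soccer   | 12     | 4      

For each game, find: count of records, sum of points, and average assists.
SELECT game,
       COUNT(*) as cnt,
       SUM(points) as total_points,
       AVG(assists) as avg_assists
FROM scores
GROUP BY game

Result:
  Baseball: 1 records, 37 total points, 3.00 avg assists
  Football: 3 records, 57 total points, 10.00 avg assists
  Rugby: 2 records, 35 total points, 9.00 avg assists
  Soccer: 1 records, 12 total points, 4.00 avg assists
  Tennis: 1 records, 14 total points, 9.00 avg assists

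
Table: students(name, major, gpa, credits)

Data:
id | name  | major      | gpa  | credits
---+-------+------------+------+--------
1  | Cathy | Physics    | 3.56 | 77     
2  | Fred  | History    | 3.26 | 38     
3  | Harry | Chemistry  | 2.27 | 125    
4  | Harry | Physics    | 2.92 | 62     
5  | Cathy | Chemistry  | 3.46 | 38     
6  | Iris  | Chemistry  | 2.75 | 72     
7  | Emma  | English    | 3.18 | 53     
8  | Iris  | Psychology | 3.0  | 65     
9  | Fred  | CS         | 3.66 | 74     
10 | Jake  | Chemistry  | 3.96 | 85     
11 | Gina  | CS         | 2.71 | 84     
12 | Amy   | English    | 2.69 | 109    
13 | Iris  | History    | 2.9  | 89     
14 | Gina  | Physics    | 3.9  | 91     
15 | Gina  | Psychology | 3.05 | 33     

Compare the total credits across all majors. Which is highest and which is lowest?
SELECT major, SUM(credits)
FROM students
GROUP BY major
ORDER BY SUM(credits)

All groups:
  Psychology: 98
  History: 127
  CS: 158
  English: 162
  Physics: 230
  Chemistry: 320

Highest: Chemistry (320)
Lowest: Psychology (98)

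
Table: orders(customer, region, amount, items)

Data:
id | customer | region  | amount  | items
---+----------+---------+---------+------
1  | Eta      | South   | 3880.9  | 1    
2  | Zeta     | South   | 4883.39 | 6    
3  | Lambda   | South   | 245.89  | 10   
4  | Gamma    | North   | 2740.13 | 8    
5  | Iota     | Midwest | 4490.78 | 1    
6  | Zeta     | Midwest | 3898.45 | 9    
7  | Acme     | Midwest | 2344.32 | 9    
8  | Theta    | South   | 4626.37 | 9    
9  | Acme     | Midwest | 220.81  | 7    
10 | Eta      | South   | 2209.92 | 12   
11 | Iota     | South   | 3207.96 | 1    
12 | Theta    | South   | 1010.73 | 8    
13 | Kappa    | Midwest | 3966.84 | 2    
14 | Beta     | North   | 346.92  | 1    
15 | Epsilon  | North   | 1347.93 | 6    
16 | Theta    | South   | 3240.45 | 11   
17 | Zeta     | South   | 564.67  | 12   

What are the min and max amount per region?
SELECT region, MIN(amount), MAX(amount)
FROM orders
GROUP BY region

Result:
  Midwest: min=220.81, max=4490.78
  North: min=346.92, max=2740.13
  South: min=245.89, max=4883.39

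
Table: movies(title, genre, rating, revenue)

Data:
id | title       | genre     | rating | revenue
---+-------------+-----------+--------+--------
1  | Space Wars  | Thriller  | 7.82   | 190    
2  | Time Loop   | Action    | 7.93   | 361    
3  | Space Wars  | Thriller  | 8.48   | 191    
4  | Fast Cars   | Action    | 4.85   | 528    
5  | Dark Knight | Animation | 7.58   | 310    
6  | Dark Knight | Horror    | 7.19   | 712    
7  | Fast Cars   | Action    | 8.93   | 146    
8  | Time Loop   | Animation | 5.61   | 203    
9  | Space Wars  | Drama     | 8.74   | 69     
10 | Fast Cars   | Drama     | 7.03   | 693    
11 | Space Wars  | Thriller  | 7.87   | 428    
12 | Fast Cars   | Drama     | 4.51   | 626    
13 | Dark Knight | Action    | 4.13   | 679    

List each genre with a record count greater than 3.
SELECT genre, COUNT(*) as cnt
FROM movies
GROUP BY genre
HAVING COUNT(*) > 3

Result:
  Action: 4

Note: HAVING filters groups after aggregation, WHERE filters rows before.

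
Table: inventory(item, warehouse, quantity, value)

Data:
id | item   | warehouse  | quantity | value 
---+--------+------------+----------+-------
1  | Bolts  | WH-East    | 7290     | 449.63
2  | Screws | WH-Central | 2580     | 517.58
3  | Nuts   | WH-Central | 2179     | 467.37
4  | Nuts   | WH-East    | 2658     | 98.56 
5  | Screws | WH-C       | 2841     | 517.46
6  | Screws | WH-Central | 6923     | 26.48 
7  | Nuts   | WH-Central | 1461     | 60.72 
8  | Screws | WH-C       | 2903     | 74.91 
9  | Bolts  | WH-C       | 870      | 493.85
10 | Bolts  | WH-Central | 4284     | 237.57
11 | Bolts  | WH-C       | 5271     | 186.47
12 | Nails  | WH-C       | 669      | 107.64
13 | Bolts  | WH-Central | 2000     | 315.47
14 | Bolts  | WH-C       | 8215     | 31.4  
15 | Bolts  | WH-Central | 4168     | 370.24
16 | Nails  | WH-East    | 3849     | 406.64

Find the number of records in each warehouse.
SELECT warehouse, COUNT(*) as count
FROM inventory
GROUP BY warehouse

Result:
  WH-C: 6
  WH-Central: 7
  WH-East: 3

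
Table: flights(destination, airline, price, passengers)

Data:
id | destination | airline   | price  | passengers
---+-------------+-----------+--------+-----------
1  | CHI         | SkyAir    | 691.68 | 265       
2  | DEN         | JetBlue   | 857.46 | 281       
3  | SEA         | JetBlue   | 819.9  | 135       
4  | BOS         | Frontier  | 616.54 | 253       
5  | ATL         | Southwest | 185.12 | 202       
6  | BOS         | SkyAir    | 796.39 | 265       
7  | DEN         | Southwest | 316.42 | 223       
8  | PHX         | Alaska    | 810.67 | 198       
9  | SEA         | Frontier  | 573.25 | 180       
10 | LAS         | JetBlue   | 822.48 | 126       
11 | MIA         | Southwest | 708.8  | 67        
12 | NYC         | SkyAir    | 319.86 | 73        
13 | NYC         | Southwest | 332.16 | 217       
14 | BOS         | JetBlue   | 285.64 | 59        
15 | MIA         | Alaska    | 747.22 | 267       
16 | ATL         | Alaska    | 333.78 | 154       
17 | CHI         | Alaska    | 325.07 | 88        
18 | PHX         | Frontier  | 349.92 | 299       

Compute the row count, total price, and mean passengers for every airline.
SELECT airline,
       COUNT(*) as cnt,
       SUM(price) as total_price,
       AVG(passengers) as avg_passengers
FROM flights
GROUP BY airline

Result:
  Alaska: 4 records, 2216.74 total price, 176.75 avg passengers
  Frontier: 3 records, 1539.71 total price, 244.00 avg passengers
  JetBlue: 4 records, 2785.48 total price, 150.25 avg passengers
  SkyAir: 3 records, 1807.93 total price, 201.00 avg passengers
  Southwest: 4 records, 1542.50 total price, 177.25 avg passengers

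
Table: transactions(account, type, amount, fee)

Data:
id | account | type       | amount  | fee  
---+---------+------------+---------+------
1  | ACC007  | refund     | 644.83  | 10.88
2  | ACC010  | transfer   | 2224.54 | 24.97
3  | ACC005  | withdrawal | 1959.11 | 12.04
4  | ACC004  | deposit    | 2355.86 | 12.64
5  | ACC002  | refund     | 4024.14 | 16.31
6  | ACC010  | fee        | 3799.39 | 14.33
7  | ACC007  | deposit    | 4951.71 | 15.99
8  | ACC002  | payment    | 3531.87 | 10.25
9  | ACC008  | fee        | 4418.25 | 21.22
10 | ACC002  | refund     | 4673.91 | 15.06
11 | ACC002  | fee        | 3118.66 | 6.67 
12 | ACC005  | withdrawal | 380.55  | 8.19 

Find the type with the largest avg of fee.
SELECT type, AVG(fee) as val
FROM transactions
GROUP BY type
ORDER BY val DESC
LIMIT 1

Result: transfer with avg(fee) = 24.97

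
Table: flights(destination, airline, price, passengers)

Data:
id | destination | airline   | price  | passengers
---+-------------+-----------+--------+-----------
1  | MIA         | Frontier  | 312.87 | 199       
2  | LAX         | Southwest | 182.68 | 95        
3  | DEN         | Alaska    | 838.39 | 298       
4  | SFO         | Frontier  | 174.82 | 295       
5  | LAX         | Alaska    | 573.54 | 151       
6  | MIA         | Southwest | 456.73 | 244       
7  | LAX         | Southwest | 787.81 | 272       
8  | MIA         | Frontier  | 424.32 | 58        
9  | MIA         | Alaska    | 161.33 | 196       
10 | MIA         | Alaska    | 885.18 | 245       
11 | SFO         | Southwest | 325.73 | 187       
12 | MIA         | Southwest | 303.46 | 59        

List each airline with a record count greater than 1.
SELECT airline, COUNT(*) as cnt
FROM flights
GROUP BY airline
HAVING COUNT(*) > 1

Result:
  Alaska: 4
  Frontier: 3
  Southwest: 5

Note: HAVING filters groups after aggregation, WHERE filters rows before.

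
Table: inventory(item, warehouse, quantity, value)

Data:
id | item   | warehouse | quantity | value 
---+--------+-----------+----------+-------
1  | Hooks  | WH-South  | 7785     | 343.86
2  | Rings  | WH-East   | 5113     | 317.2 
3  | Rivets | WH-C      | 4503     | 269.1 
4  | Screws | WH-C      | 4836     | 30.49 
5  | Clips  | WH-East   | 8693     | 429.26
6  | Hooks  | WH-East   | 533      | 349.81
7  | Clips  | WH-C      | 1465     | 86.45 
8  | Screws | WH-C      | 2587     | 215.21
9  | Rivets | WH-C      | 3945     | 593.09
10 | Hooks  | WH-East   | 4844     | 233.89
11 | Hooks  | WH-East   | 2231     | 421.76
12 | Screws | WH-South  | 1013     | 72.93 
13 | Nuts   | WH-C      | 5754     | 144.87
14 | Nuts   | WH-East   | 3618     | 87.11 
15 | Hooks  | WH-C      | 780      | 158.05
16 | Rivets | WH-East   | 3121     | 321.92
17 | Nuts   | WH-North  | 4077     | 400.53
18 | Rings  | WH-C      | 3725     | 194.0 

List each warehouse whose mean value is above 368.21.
SELECT warehouse, AVG(value)
FROM inventory
GROUP BY warehouse
HAVING AVG(value) > 368.21

Result:
  WH-North: avg=400.53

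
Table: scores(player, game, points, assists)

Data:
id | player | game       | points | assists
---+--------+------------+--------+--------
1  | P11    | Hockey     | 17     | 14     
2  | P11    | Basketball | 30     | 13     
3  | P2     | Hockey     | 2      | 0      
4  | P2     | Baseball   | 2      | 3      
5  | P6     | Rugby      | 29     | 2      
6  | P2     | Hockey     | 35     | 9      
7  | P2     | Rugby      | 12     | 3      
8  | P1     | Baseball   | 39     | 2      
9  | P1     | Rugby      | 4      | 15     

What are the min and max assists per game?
SELECT game, MIN(assists), MAX(assists)
FROM scores
GROUP BY game

Result:
  Baseball: min=2, max=3
  Basketball: min=13, max=13
  Hockey: min=0, max=14
  Rugby: min=2, max=15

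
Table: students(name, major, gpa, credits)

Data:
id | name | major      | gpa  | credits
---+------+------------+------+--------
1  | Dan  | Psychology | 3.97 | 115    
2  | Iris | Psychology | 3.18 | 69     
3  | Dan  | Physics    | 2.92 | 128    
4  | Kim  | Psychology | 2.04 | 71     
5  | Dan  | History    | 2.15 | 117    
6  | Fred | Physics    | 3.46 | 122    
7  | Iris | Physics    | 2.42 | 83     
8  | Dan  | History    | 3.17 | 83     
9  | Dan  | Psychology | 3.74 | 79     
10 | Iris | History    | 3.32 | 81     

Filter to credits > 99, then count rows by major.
SELECT major, COUNT(*)
FROM students
WHERE credits > 99
GROUP BY major

Note: WHERE filters rows before grouping.

Result:
  History: 1
  Physics: 2
  Psychology: 1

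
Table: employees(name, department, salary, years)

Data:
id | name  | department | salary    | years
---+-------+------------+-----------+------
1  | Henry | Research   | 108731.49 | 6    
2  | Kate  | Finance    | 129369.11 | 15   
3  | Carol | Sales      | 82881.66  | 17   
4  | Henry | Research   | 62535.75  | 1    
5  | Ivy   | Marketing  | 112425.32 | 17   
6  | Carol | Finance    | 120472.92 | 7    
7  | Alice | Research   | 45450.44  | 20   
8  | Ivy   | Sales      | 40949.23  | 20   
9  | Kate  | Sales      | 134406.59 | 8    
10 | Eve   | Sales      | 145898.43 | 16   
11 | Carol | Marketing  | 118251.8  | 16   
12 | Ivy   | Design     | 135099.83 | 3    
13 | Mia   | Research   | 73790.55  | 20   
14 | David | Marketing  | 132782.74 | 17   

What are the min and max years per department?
SELECT department, MIN(years), MAX(years)
FROM employees
GROUP BY department

Result:
  Design: min=3, max=3
  Finance: min=7, max=15
  Marketing: min=16, max=17
  Research: min=1, max=20
  Sales: min=8, max=20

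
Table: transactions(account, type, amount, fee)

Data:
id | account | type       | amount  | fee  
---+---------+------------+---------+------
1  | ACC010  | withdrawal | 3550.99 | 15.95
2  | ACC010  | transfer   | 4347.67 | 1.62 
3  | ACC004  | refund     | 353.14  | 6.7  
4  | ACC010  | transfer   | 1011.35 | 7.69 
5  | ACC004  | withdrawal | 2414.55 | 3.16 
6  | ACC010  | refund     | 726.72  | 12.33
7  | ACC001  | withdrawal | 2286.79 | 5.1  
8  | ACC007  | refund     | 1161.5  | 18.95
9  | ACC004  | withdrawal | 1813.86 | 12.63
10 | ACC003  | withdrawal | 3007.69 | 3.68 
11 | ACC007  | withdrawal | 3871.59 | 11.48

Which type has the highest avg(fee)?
SELECT type, AVG(fee) as val
FROM transactions
GROUP BY type
ORDER BY val DESC
LIMIT 1

Result: refund with avg(fee) = 12.66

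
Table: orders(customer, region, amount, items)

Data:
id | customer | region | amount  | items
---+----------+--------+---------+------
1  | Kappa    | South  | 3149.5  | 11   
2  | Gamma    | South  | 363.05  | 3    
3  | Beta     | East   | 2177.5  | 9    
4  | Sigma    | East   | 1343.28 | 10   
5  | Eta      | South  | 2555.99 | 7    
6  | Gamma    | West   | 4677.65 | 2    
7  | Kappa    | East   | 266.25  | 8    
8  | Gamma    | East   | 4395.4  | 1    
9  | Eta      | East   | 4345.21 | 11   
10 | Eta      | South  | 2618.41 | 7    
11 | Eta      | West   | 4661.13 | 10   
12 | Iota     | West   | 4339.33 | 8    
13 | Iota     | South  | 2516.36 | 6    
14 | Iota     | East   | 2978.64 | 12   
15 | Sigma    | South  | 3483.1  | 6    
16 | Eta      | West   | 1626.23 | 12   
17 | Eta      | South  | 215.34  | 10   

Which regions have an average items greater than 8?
SELECT region, AVG(items)
FROM orders
GROUP BY region
HAVING AVG(items) > 8

Result:
  East: avg=8.50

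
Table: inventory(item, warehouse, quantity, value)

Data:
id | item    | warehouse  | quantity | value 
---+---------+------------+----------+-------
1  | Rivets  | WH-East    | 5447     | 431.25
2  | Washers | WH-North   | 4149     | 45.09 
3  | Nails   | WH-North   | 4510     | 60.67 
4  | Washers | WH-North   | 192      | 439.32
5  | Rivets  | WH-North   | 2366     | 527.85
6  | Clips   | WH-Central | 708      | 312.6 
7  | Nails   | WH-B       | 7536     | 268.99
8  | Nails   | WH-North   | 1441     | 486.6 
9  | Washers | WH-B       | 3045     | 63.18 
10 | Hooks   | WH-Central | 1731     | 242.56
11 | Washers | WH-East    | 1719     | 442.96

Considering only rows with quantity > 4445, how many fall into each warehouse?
SELECT warehouse, COUNT(*)
FROM inventory
WHERE quantity > 4445
GROUP BY warehouse

Note: WHERE filters rows before grouping.

Result:
  WH-B: 1
  WH-East: 1
  WH-North: 1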